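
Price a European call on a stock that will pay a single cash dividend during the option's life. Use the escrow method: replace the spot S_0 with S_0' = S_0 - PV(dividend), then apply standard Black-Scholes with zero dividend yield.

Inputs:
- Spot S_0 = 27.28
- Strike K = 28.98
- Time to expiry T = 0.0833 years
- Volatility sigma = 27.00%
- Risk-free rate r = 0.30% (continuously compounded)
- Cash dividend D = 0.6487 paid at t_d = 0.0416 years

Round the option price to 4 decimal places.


Answer: Price = 0.1540

Derivation:
PV(D) = D * exp(-r * t_d) = 0.6487 * 0.99987521 = 0.64861905
S_0' = S_0 - PV(D) = 27.2800 - 0.64861905 = 26.63138095
d1 = (ln(S_0'/K) + (r + sigma^2/2)*T) / (sigma*sqrt(T)) = -1.04238342
d2 = d1 - sigma*sqrt(T) = -1.12031012
exp(-rT) = 0.99975013
N(d1) = 0.14861697; N(d2) = 0.13129082
C = S_0' * N(d1) - K * exp(-rT) * N(d2) = 26.63138095 * 0.14861697 - 28.9800 * 0.99975013 * 0.13129082 = 0.1540


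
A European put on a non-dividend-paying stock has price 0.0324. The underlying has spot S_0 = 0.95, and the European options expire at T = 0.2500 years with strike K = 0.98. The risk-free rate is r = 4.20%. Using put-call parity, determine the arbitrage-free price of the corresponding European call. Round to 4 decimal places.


Put-call parity: C - P = S_0 * exp(-qT) - K * exp(-rT).
S_0 * exp(-qT) = 0.9500 * 1.00000000 = 0.95000000
K * exp(-rT) = 0.9800 * 0.98955493 = 0.96976383
C = P + S*exp(-qT) - K*exp(-rT)
C = 0.0324 + 0.95000000 - 0.96976383 = 0.0126

Answer: Call price = 0.0126


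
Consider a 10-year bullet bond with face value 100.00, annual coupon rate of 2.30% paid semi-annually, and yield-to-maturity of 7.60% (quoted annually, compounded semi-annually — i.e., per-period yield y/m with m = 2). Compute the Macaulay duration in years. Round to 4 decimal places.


Coupon per period c = face * coupon_rate / m = 1.150000
Periods per year m = 2; per-period yield y/m = 0.038000
Number of cashflows N = 20
Cashflows (t years, CF_t, discount factor 1/(1+y/m)^(m*t), PV):
  t = 0.5000: CF_t = 1.150000, DF = 0.963391, PV = 1.107900
  t = 1.0000: CF_t = 1.150000, DF = 0.928122, PV = 1.067341
  t = 1.5000: CF_t = 1.150000, DF = 0.894145, PV = 1.028267
  t = 2.0000: CF_t = 1.150000, DF = 0.861411, PV = 0.990623
  t = 2.5000: CF_t = 1.150000, DF = 0.829876, PV = 0.954357
  t = 3.0000: CF_t = 1.150000, DF = 0.799495, PV = 0.919420
  t = 3.5000: CF_t = 1.150000, DF = 0.770227, PV = 0.885761
  t = 4.0000: CF_t = 1.150000, DF = 0.742030, PV = 0.853334
  t = 4.5000: CF_t = 1.150000, DF = 0.714865, PV = 0.822094
  t = 5.0000: CF_t = 1.150000, DF = 0.688694, PV = 0.791998
  t = 5.5000: CF_t = 1.150000, DF = 0.663482, PV = 0.763004
  t = 6.0000: CF_t = 1.150000, DF = 0.639193, PV = 0.735072
  t = 6.5000: CF_t = 1.150000, DF = 0.615793, PV = 0.708161
  t = 7.0000: CF_t = 1.150000, DF = 0.593249, PV = 0.682236
  t = 7.5000: CF_t = 1.150000, DF = 0.571531, PV = 0.657261
  t = 8.0000: CF_t = 1.150000, DF = 0.550608, PV = 0.633199
  t = 8.5000: CF_t = 1.150000, DF = 0.530451, PV = 0.610018
  t = 9.0000: CF_t = 1.150000, DF = 0.511031, PV = 0.587686
  t = 9.5000: CF_t = 1.150000, DF = 0.492323, PV = 0.566172
  t = 10.0000: CF_t = 101.150000, DF = 0.474300, PV = 47.975423
Price P = sum_t PV_t = 63.339327
Macaulay numerator sum_t t * PV_t:
  t * PV_t at t = 0.5000: 0.553950
  t * PV_t at t = 1.0000: 1.067341
  t * PV_t at t = 1.5000: 1.542400
  t * PV_t at t = 2.0000: 1.981246
  t * PV_t at t = 2.5000: 2.385894
  t * PV_t at t = 3.0000: 2.758259
  t * PV_t at t = 3.5000: 3.100162
  t * PV_t at t = 4.0000: 3.413336
  t * PV_t at t = 4.5000: 3.699425
  t * PV_t at t = 5.0000: 3.959992
  t * PV_t at t = 5.5000: 4.196523
  t * PV_t at t = 6.0000: 4.410429
  t * PV_t at t = 6.5000: 4.603049
  t * PV_t at t = 7.0000: 4.775655
  t * PV_t at t = 7.5000: 4.929454
  t * PV_t at t = 8.0000: 5.065592
  t * PV_t at t = 8.5000: 5.185155
  t * PV_t at t = 9.0000: 5.289176
  t * PV_t at t = 9.5000: 5.378631
  t * PV_t at t = 10.0000: 479.754235
Macaulay duration D = (sum_t t * PV_t) / P = 548.049901 / 63.339327 = 8.652601

Answer: Macaulay duration = 8.6526 years


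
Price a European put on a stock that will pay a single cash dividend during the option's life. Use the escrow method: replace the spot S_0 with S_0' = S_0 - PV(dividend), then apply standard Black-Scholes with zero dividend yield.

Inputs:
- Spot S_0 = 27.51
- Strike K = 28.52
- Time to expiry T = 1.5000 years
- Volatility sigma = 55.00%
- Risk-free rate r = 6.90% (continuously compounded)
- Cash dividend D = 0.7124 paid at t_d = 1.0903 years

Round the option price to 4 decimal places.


PV(D) = D * exp(-r * t_d) = 0.7124 * 0.92752948 = 0.66077200
S_0' = S_0 - PV(D) = 27.5100 - 0.66077200 = 26.84922800
d1 = (ln(S_0'/K) + (r + sigma^2/2)*T) / (sigma*sqrt(T)) = 0.40083520
d2 = d1 - sigma*sqrt(T) = -0.27277448
exp(-rT) = 0.90167602
N(-d1) = 0.34427073; N(-d2) = 0.60748671
P = K * exp(-rT) * N(-d2) - S_0' * N(-d1) = 28.5200 * 0.90167602 * 0.60748671 - 26.84922800 * 0.34427073 = 6.3786

Answer: Price = 6.3786


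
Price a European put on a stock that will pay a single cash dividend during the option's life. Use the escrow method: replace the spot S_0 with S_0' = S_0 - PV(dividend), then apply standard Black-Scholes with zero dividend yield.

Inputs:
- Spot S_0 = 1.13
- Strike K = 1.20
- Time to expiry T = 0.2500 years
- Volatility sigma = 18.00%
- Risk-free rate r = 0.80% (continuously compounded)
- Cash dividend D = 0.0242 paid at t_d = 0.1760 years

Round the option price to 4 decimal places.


PV(D) = D * exp(-r * t_d) = 0.0242 * 0.99859299 = 0.02416595
S_0' = S_0 - PV(D) = 1.1300 - 0.02416595 = 1.10583405
d1 = (ln(S_0'/K) + (r + sigma^2/2)*T) / (sigma*sqrt(T)) = -0.84079678
d2 = d1 - sigma*sqrt(T) = -0.93079678
exp(-rT) = 0.99800200
N(-d1) = 0.79976911; N(-d2) = 0.82402065
P = K * exp(-rT) * N(-d2) - S_0' * N(-d1) = 1.2000 * 0.99800200 * 0.82402065 - 1.10583405 * 0.79976911 = 0.1024

Answer: Price = 0.1024


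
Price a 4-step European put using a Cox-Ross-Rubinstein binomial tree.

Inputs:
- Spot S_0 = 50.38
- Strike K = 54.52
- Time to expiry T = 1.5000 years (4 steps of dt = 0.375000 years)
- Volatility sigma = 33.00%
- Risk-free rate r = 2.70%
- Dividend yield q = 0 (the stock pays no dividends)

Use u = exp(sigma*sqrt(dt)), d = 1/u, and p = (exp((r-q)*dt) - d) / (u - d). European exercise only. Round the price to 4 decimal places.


Answer: Price = V(0,0) = 9.3511

Derivation:
dt = T/N = 0.375000
u = exp(sigma*sqrt(dt)) = 1.223949; d = 1/u = 0.817027
p = (exp((r-q)*dt) - d) / (u - d) = 0.474659
Discount per step: exp(-r*dt) = 0.989926
Stock lattice S(k, i) with i counting down-moves:
  k=0: S(0,0) = 50.3800
  k=1: S(1,0) = 61.6626; S(1,1) = 41.1618
  k=2: S(2,0) = 75.4719; S(2,1) = 50.3800; S(2,2) = 33.6303
  k=3: S(3,0) = 92.3738; S(3,1) = 61.6626; S(3,2) = 41.1618; S(3,3) = 27.4769
  k=4: S(4,0) = 113.0608; S(4,1) = 75.4719; S(4,2) = 50.3800; S(4,3) = 33.6303; S(4,4) = 22.4494
Terminal payoffs V(N, i) = max(K - S_T, 0):
  V(4,0) = 0.000000; V(4,1) = 0.000000; V(4,2) = 4.140000; V(4,3) = 20.889666; V(4,4) = 32.070628
Backward induction: V(k, i) = exp(-r*dt) * [p * V(k+1, i) + (1-p) * V(k+1, i+1)].
  V(3,0) = exp(-r*dt) * [p*0.000000 + (1-p)*0.000000] = 0.000000
  V(3,1) = exp(-r*dt) * [p*0.000000 + (1-p)*4.140000] = 2.153003
  V(3,2) = exp(-r*dt) * [p*4.140000 + (1-p)*20.889666] = 12.808940
  V(3,3) = exp(-r*dt) * [p*20.889666 + (1-p)*32.070628] = 26.493873
  V(2,0) = exp(-r*dt) * [p*0.000000 + (1-p)*2.153003] = 1.119667
  V(2,1) = exp(-r*dt) * [p*2.153003 + (1-p)*12.808940] = 7.672923
  V(2,2) = exp(-r*dt) * [p*12.808940 + (1-p)*26.493873] = 19.796739
  V(1,0) = exp(-r*dt) * [p*1.119667 + (1-p)*7.672923] = 4.516401
  V(1,1) = exp(-r*dt) * [p*7.672923 + (1-p)*19.796739] = 13.900604
  V(0,0) = exp(-r*dt) * [p*4.516401 + (1-p)*13.900604] = 9.351149


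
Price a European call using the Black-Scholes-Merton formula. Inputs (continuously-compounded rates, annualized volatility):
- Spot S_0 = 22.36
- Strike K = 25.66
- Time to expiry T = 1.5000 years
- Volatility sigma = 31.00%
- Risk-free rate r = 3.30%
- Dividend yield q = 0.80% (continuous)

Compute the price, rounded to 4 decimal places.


Answer: Price = 2.4575

Derivation:
d1 = (ln(S/K) + (r - q + 0.5*sigma^2) * T) / (sigma * sqrt(T)) = -0.07397119
d2 = d1 - sigma * sqrt(T) = -0.45364211
exp(-rT) = 0.95170516; exp(-qT) = 0.98807171
C = S_0 * exp(-qT) * N(d1) - K * exp(-rT) * N(d2)
N(d1) = 0.47051665; N(d2) = 0.32504322
C = 22.3600 * 0.98807171 * 0.47051665 - 25.6600 * 0.95170516 * 0.32504322 = 2.4575


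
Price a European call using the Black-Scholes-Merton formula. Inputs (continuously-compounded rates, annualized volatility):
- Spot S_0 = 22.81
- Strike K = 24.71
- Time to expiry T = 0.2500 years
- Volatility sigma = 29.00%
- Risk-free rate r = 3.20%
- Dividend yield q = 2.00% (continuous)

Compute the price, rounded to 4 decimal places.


d1 = (ln(S/K) + (r - q + 0.5*sigma^2) * T) / (sigma * sqrt(T)) = -0.45859644
d2 = d1 - sigma * sqrt(T) = -0.60359644
exp(-rT) = 0.99203191; exp(-qT) = 0.99501248
C = S_0 * exp(-qT) * N(d1) - K * exp(-rT) * N(d2)
N(d1) = 0.32326200; N(d2) = 0.27305599
C = 22.8100 * 0.99501248 * 0.32326200 - 24.7100 * 0.99203191 * 0.27305599 = 0.6434

Answer: Price = 0.6434


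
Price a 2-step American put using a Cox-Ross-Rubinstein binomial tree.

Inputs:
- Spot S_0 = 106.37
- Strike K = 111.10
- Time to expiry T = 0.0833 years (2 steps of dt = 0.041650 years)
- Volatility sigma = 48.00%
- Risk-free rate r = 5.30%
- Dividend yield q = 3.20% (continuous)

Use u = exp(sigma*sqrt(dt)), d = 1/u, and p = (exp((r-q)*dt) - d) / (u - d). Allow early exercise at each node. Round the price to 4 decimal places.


Answer: Price = V(0,0) = 8.7798

Derivation:
dt = T/N = 0.041650
u = exp(sigma*sqrt(dt)) = 1.102919; d = 1/u = 0.906685
p = (exp((r-q)*dt) - d) / (u - d) = 0.479989
Discount per step: exp(-r*dt) = 0.997795
Stock lattice S(k, i) with i counting down-moves:
  k=0: S(0,0) = 106.3700
  k=1: S(1,0) = 117.3175; S(1,1) = 96.4441
  k=2: S(2,0) = 129.3916; S(2,1) = 106.3700; S(2,2) = 87.4444
Terminal payoffs V(N, i) = max(K - S_T, 0):
  V(2,0) = 0.000000; V(2,1) = 4.730000; V(2,2) = 23.655562
Backward induction: V(k, i) = exp(-r*dt) * [p * V(k+1, i) + (1-p) * V(k+1, i+1)]; then take max(V_cont, immediate exercise) for American.
  V(1,0) = exp(-r*dt) * [p*0.000000 + (1-p)*4.730000] = 2.454230; exercise = 0.000000; V(1,0) = max -> 2.454230
  V(1,1) = exp(-r*dt) * [p*4.730000 + (1-p)*23.655562] = 14.539376; exercise = 14.655898; V(1,1) = max -> 14.655898
  V(0,0) = exp(-r*dt) * [p*2.454230 + (1-p)*14.655898] = 8.779832; exercise = 4.730000; V(0,0) = max -> 8.779832


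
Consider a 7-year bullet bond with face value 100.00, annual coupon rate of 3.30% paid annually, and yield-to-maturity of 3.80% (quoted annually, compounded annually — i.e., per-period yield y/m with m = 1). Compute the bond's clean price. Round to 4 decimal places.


Coupon per period c = face * coupon_rate / m = 3.300000
Periods per year m = 1; per-period yield y/m = 0.038000
Number of cashflows N = 7
Cashflows (t years, CF_t, discount factor 1/(1+y/m)^(m*t), PV):
  t = 1.0000: CF_t = 3.300000, DF = 0.963391, PV = 3.179191
  t = 2.0000: CF_t = 3.300000, DF = 0.928122, PV = 3.062804
  t = 3.0000: CF_t = 3.300000, DF = 0.894145, PV = 2.950678
  t = 4.0000: CF_t = 3.300000, DF = 0.861411, PV = 2.842657
  t = 5.0000: CF_t = 3.300000, DF = 0.829876, PV = 2.738591
  t = 6.0000: CF_t = 3.300000, DF = 0.799495, PV = 2.638334
  t = 7.0000: CF_t = 103.300000, DF = 0.770227, PV = 79.564410
Price P = sum_t PV_t = 96.976666

Answer: Price = 96.9767


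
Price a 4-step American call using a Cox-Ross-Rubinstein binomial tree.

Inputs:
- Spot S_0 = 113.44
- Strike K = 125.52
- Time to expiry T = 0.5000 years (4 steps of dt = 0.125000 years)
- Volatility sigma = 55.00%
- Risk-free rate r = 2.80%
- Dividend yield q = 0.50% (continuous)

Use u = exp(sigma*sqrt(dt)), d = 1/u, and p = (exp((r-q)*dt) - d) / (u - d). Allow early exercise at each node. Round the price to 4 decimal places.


Answer: Price = V(0,0) = 13.9400

Derivation:
dt = T/N = 0.125000
u = exp(sigma*sqrt(dt)) = 1.214648; d = 1/u = 0.823284
p = (exp((r-q)*dt) - d) / (u - d) = 0.458896
Discount per step: exp(-r*dt) = 0.996506
Stock lattice S(k, i) with i counting down-moves:
  k=0: S(0,0) = 113.4400
  k=1: S(1,0) = 137.7897; S(1,1) = 93.3933
  k=2: S(2,0) = 167.3660; S(2,1) = 113.4400; S(2,2) = 76.8892
  k=3: S(3,0) = 203.2907; S(3,1) = 137.7897; S(3,2) = 93.3933; S(3,3) = 63.3016
  k=4: S(4,0) = 246.9267; S(4,1) = 167.3660; S(4,2) = 113.4400; S(4,3) = 76.8892; S(4,4) = 52.1152
Terminal payoffs V(N, i) = max(S_T - K, 0):
  V(4,0) = 121.406698; V(4,1) = 41.845960; V(4,2) = 0.000000; V(4,3) = 0.000000; V(4,4) = 0.000000
Backward induction: V(k, i) = exp(-r*dt) * [p * V(k+1, i) + (1-p) * V(k+1, i+1)]; then take max(V_cont, immediate exercise) for American.
  V(3,0) = exp(-r*dt) * [p*121.406698 + (1-p)*41.845960] = 78.082272; exercise = 77.770737; V(3,0) = max -> 78.082272
  V(3,1) = exp(-r*dt) * [p*41.845960 + (1-p)*0.000000] = 19.135838; exercise = 12.269675; V(3,1) = max -> 19.135838
  V(3,2) = exp(-r*dt) * [p*0.000000 + (1-p)*0.000000] = 0.000000; exercise = 0.000000; V(3,2) = max -> 0.000000
  V(3,3) = exp(-r*dt) * [p*0.000000 + (1-p)*0.000000] = 0.000000; exercise = 0.000000; V(3,3) = max -> 0.000000
  V(2,0) = exp(-r*dt) * [p*78.082272 + (1-p)*19.135838] = 46.024733; exercise = 41.845960; V(2,0) = max -> 46.024733
  V(2,1) = exp(-r*dt) * [p*19.135838 + (1-p)*0.000000] = 8.750672; exercise = 0.000000; V(2,1) = max -> 8.750672
  V(2,2) = exp(-r*dt) * [p*0.000000 + (1-p)*0.000000] = 0.000000; exercise = 0.000000; V(2,2) = max -> 0.000000
  V(1,0) = exp(-r*dt) * [p*46.024733 + (1-p)*8.750672] = 25.765241; exercise = 12.269675; V(1,0) = max -> 25.765241
  V(1,1) = exp(-r*dt) * [p*8.750672 + (1-p)*0.000000] = 4.001616; exercise = 0.000000; V(1,1) = max -> 4.001616
  V(0,0) = exp(-r*dt) * [p*25.765241 + (1-p)*4.001616] = 13.939974; exercise = 0.000000; V(0,0) = max -> 13.939974


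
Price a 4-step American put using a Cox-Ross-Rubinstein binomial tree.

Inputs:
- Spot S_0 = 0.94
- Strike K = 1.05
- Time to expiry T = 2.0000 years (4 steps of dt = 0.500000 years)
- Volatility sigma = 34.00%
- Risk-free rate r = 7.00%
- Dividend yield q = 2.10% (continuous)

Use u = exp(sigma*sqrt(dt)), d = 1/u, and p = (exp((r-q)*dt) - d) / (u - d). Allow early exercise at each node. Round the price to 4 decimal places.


dt = T/N = 0.500000
u = exp(sigma*sqrt(dt)) = 1.271778; d = 1/u = 0.786300
p = (exp((r-q)*dt) - d) / (u - d) = 0.491273
Discount per step: exp(-r*dt) = 0.965605
Stock lattice S(k, i) with i counting down-moves:
  k=0: S(0,0) = 0.9400
  k=1: S(1,0) = 1.1955; S(1,1) = 0.7391
  k=2: S(2,0) = 1.5204; S(2,1) = 0.9400; S(2,2) = 0.5812
  k=3: S(3,0) = 1.9336; S(3,1) = 1.1955; S(3,2) = 0.7391; S(3,3) = 0.4570
  k=4: S(4,0) = 2.4591; S(4,1) = 1.5204; S(4,2) = 0.9400; S(4,3) = 0.5812; S(4,4) = 0.3593
Terminal payoffs V(N, i) = max(K - S_T, 0):
  V(4,0) = 0.000000; V(4,1) = 0.000000; V(4,2) = 0.110000; V(4,3) = 0.468828; V(4,4) = 0.690680
Backward induction: V(k, i) = exp(-r*dt) * [p * V(k+1, i) + (1-p) * V(k+1, i+1)]; then take max(V_cont, immediate exercise) for American.
  V(3,0) = exp(-r*dt) * [p*0.000000 + (1-p)*0.000000] = 0.000000; exercise = 0.000000; V(3,0) = max -> 0.000000
  V(3,1) = exp(-r*dt) * [p*0.000000 + (1-p)*0.110000] = 0.054035; exercise = 0.000000; V(3,1) = max -> 0.054035
  V(3,2) = exp(-r*dt) * [p*0.110000 + (1-p)*0.468828] = 0.282483; exercise = 0.310878; V(3,2) = max -> 0.310878
  V(3,3) = exp(-r*dt) * [p*0.468828 + (1-p)*0.690680] = 0.561683; exercise = 0.593024; V(3,3) = max -> 0.593024
  V(2,0) = exp(-r*dt) * [p*0.000000 + (1-p)*0.054035] = 0.026544; exercise = 0.000000; V(2,0) = max -> 0.026544
  V(2,1) = exp(-r*dt) * [p*0.054035 + (1-p)*0.310878] = 0.178345; exercise = 0.110000; V(2,1) = max -> 0.178345
  V(2,2) = exp(-r*dt) * [p*0.310878 + (1-p)*0.593024] = 0.438784; exercise = 0.468828; V(2,2) = max -> 0.468828
  V(1,0) = exp(-r*dt) * [p*0.026544 + (1-p)*0.178345] = 0.100200; exercise = 0.000000; V(1,0) = max -> 0.100200
  V(1,1) = exp(-r*dt) * [p*0.178345 + (1-p)*0.468828] = 0.314905; exercise = 0.310878; V(1,1) = max -> 0.314905
  V(0,0) = exp(-r*dt) * [p*0.100200 + (1-p)*0.314905] = 0.202223; exercise = 0.110000; V(0,0) = max -> 0.202223

Answer: Price = V(0,0) = 0.2022


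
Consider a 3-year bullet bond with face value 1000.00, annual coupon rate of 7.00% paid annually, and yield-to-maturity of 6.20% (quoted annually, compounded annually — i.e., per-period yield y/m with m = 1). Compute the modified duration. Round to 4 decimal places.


Coupon per period c = face * coupon_rate / m = 70.000000
Periods per year m = 1; per-period yield y/m = 0.062000
Number of cashflows N = 3
Cashflows (t years, CF_t, discount factor 1/(1+y/m)^(m*t), PV):
  t = 1.0000: CF_t = 70.000000, DF = 0.941620, PV = 65.913371
  t = 2.0000: CF_t = 70.000000, DF = 0.886647, PV = 62.065321
  t = 3.0000: CF_t = 1070.000000, DF = 0.834885, PV = 893.326521
Price P = sum_t PV_t = 1021.305213
First compute Macaulay numerator sum_t t * PV_t:
  t * PV_t at t = 1.0000: 65.913371
  t * PV_t at t = 2.0000: 124.130642
  t * PV_t at t = 3.0000: 2679.979563
Macaulay duration D = 2870.023576 / 1021.305213 = 2.810153
Modified duration = D / (1 + y/m) = 2.810153 / (1 + 0.062000) = 2.646095

Answer: Modified duration = 2.6461


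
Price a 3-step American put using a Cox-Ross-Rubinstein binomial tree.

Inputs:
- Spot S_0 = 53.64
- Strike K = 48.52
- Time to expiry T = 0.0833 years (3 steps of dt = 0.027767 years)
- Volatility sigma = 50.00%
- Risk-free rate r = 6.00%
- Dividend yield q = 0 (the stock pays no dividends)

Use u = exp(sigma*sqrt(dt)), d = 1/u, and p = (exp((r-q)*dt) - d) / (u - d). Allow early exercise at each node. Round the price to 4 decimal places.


Answer: Price = V(0,0) = 0.8943

Derivation:
dt = T/N = 0.027767
u = exp(sigma*sqrt(dt)) = 1.086886; d = 1/u = 0.920060
p = (exp((r-q)*dt) - d) / (u - d) = 0.489178
Discount per step: exp(-r*dt) = 0.998335
Stock lattice S(k, i) with i counting down-moves:
  k=0: S(0,0) = 53.6400
  k=1: S(1,0) = 58.3006; S(1,1) = 49.3520
  k=2: S(2,0) = 63.3661; S(2,1) = 53.6400; S(2,2) = 45.4068
  k=3: S(3,0) = 68.8717; S(3,1) = 58.3006; S(3,2) = 49.3520; S(3,3) = 41.7770
Terminal payoffs V(N, i) = max(K - S_T, 0):
  V(3,0) = 0.000000; V(3,1) = 0.000000; V(3,2) = 0.000000; V(3,3) = 6.743037
Backward induction: V(k, i) = exp(-r*dt) * [p * V(k+1, i) + (1-p) * V(k+1, i+1)]; then take max(V_cont, immediate exercise) for American.
  V(2,0) = exp(-r*dt) * [p*0.000000 + (1-p)*0.000000] = 0.000000; exercise = 0.000000; V(2,0) = max -> 0.000000
  V(2,1) = exp(-r*dt) * [p*0.000000 + (1-p)*0.000000] = 0.000000; exercise = 0.000000; V(2,1) = max -> 0.000000
  V(2,2) = exp(-r*dt) * [p*0.000000 + (1-p)*6.743037] = 3.438760; exercise = 3.113207; V(2,2) = max -> 3.438760
  V(1,0) = exp(-r*dt) * [p*0.000000 + (1-p)*0.000000] = 0.000000; exercise = 0.000000; V(1,0) = max -> 0.000000
  V(1,1) = exp(-r*dt) * [p*0.000000 + (1-p)*3.438760] = 1.753672; exercise = 0.000000; V(1,1) = max -> 1.753672
  V(0,0) = exp(-r*dt) * [p*0.000000 + (1-p)*1.753672] = 0.894323; exercise = 0.000000; V(0,0) = max -> 0.894323


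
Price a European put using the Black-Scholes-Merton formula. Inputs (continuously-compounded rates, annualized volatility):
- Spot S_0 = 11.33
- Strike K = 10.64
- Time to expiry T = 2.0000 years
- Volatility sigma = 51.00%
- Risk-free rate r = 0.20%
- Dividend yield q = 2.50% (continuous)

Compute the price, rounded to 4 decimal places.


d1 = (ln(S/K) + (r - q + 0.5*sigma^2) * T) / (sigma * sqrt(T)) = 0.38396396
d2 = d1 - sigma * sqrt(T) = -0.33728496
exp(-rT) = 0.99600799; exp(-qT) = 0.95122942
P = K * exp(-rT) * N(-d2) - S_0 * exp(-qT) * N(-d1)
N(-d1) = 0.35050258; N(-d2) = 0.63204895
P = 10.6400 * 0.99600799 * 0.63204895 - 11.3300 * 0.95122942 * 0.35050258 = 2.9206

Answer: Price = 2.9206


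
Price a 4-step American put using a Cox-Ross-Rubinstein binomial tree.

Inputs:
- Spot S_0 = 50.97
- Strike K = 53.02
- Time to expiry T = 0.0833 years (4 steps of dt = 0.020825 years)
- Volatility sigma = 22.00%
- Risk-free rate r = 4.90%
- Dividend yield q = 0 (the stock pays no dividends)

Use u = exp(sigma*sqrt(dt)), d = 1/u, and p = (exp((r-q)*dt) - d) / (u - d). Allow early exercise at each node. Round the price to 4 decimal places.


Answer: Price = V(0,0) = 2.5275

Derivation:
dt = T/N = 0.020825
u = exp(sigma*sqrt(dt)) = 1.032257; d = 1/u = 0.968751
p = (exp((r-q)*dt) - d) / (u - d) = 0.508140
Discount per step: exp(-r*dt) = 0.998980
Stock lattice S(k, i) with i counting down-moves:
  k=0: S(0,0) = 50.9700
  k=1: S(1,0) = 52.6142; S(1,1) = 49.3772
  k=2: S(2,0) = 54.3113; S(2,1) = 50.9700; S(2,2) = 47.8342
  k=3: S(3,0) = 56.0633; S(3,1) = 52.6142; S(3,2) = 49.3772; S(3,3) = 46.3394
  k=4: S(4,0) = 57.8717; S(4,1) = 54.3113; S(4,2) = 50.9700; S(4,3) = 47.8342; S(4,4) = 44.8914
Terminal payoffs V(N, i) = max(K - S_T, 0):
  V(4,0) = 0.000000; V(4,1) = 0.000000; V(4,2) = 2.050000; V(4,3) = 5.185775; V(4,4) = 8.128630
Backward induction: V(k, i) = exp(-r*dt) * [p * V(k+1, i) + (1-p) * V(k+1, i+1)]; then take max(V_cont, immediate exercise) for American.
  V(3,0) = exp(-r*dt) * [p*0.000000 + (1-p)*0.000000] = 0.000000; exercise = 0.000000; V(3,0) = max -> 0.000000
  V(3,1) = exp(-r*dt) * [p*0.000000 + (1-p)*2.050000] = 1.007285; exercise = 0.405848; V(3,1) = max -> 1.007285
  V(3,2) = exp(-r*dt) * [p*2.050000 + (1-p)*5.185775] = 3.588698; exercise = 3.642774; V(3,2) = max -> 3.642774
  V(3,3) = exp(-r*dt) * [p*5.185775 + (1-p)*8.128630] = 6.626482; exercise = 6.680558; V(3,3) = max -> 6.680558
  V(2,0) = exp(-r*dt) * [p*0.000000 + (1-p)*1.007285] = 0.494938; exercise = 0.000000; V(2,0) = max -> 0.494938
  V(2,1) = exp(-r*dt) * [p*1.007285 + (1-p)*3.642774] = 2.301227; exercise = 2.050000; V(2,1) = max -> 2.301227
  V(2,2) = exp(-r*dt) * [p*3.642774 + (1-p)*6.680558] = 5.131699; exercise = 5.185775; V(2,2) = max -> 5.185775
  V(1,0) = exp(-r*dt) * [p*0.494938 + (1-p)*2.301227] = 1.381968; exercise = 0.405848; V(1,0) = max -> 1.381968
  V(1,1) = exp(-r*dt) * [p*2.301227 + (1-p)*5.185775] = 3.716227; exercise = 3.642774; V(1,1) = max -> 3.716227
  V(0,0) = exp(-r*dt) * [p*1.381968 + (1-p)*3.716227] = 2.527516; exercise = 2.050000; V(0,0) = max -> 2.527516


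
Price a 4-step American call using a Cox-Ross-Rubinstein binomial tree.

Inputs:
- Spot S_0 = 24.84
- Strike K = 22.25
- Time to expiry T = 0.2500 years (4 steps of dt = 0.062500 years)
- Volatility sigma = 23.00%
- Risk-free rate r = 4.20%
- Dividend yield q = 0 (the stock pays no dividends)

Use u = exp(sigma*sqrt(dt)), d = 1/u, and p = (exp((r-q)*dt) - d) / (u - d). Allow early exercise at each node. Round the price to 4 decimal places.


Answer: Price = V(0,0) = 2.9935

Derivation:
dt = T/N = 0.062500
u = exp(sigma*sqrt(dt)) = 1.059185; d = 1/u = 0.944122
p = (exp((r-q)*dt) - d) / (u - d) = 0.508472
Discount per step: exp(-r*dt) = 0.997378
Stock lattice S(k, i) with i counting down-moves:
  k=0: S(0,0) = 24.8400
  k=1: S(1,0) = 26.3102; S(1,1) = 23.4520
  k=2: S(2,0) = 27.8673; S(2,1) = 24.8400; S(2,2) = 22.1415
  k=3: S(3,0) = 29.5167; S(3,1) = 26.3102; S(3,2) = 23.4520; S(3,3) = 20.9043
  k=4: S(4,0) = 31.2636; S(4,1) = 27.8673; S(4,2) = 24.8400; S(4,3) = 22.1415; S(4,4) = 19.7362
Terminal payoffs V(N, i) = max(S_T - K, 0):
  V(4,0) = 9.013624; V(4,1) = 5.617336; V(4,2) = 2.590000; V(4,3) = 0.000000; V(4,4) = 0.000000
Backward induction: V(k, i) = exp(-r*dt) * [p * V(k+1, i) + (1-p) * V(k+1, i+1)]; then take max(V_cont, immediate exercise) for American.
  V(3,0) = exp(-r*dt) * [p*9.013624 + (1-p)*5.617336] = 7.325002; exercise = 7.266672; V(3,0) = max -> 7.325002
  V(3,1) = exp(-r*dt) * [p*5.617336 + (1-p)*2.590000] = 4.118492; exercise = 4.060162; V(3,1) = max -> 4.118492
  V(3,2) = exp(-r*dt) * [p*2.590000 + (1-p)*0.000000] = 1.313491; exercise = 1.201988; V(3,2) = max -> 1.313491
  V(3,3) = exp(-r*dt) * [p*0.000000 + (1-p)*0.000000] = 0.000000; exercise = 0.000000; V(3,3) = max -> 0.000000
  V(2,0) = exp(-r*dt) * [p*7.325002 + (1-p)*4.118492] = 5.733843; exercise = 5.617336; V(2,0) = max -> 5.733843
  V(2,1) = exp(-r*dt) * [p*4.118492 + (1-p)*1.313491] = 2.732574; exercise = 2.590000; V(2,1) = max -> 2.732574
  V(2,2) = exp(-r*dt) * [p*1.313491 + (1-p)*0.000000] = 0.666123; exercise = 0.000000; V(2,2) = max -> 0.666123
  V(1,0) = exp(-r*dt) * [p*5.733843 + (1-p)*2.732574] = 4.247472; exercise = 4.060162; V(1,0) = max -> 4.247472
  V(1,1) = exp(-r*dt) * [p*2.732574 + (1-p)*0.666123] = 1.712356; exercise = 1.201988; V(1,1) = max -> 1.712356
  V(0,0) = exp(-r*dt) * [p*4.247472 + (1-p)*1.712356] = 2.993524; exercise = 2.590000; V(0,0) = max -> 2.993524


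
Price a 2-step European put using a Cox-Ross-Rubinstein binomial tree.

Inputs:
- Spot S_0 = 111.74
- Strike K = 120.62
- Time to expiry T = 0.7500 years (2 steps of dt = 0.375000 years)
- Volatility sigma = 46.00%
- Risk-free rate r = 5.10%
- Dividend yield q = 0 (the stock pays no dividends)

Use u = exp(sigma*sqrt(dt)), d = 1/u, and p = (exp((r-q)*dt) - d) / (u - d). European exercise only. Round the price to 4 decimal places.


Answer: Price = V(0,0) = 20.0228

Derivation:
dt = T/N = 0.375000
u = exp(sigma*sqrt(dt)) = 1.325370; d = 1/u = 0.754507
p = (exp((r-q)*dt) - d) / (u - d) = 0.463863
Discount per step: exp(-r*dt) = 0.981057
Stock lattice S(k, i) with i counting down-moves:
  k=0: S(0,0) = 111.7400
  k=1: S(1,0) = 148.0968; S(1,1) = 84.3086
  k=2: S(2,0) = 196.2830; S(2,1) = 111.7400; S(2,2) = 63.6114
Terminal payoffs V(N, i) = max(K - S_T, 0):
  V(2,0) = 0.000000; V(2,1) = 8.880000; V(2,2) = 57.008638
Backward induction: V(k, i) = exp(-r*dt) * [p * V(k+1, i) + (1-p) * V(k+1, i+1)].
  V(1,0) = exp(-r*dt) * [p*0.000000 + (1-p)*8.880000] = 4.670705
  V(1,1) = exp(-r*dt) * [p*8.880000 + (1-p)*57.008638] = 34.026500
  V(0,0) = exp(-r*dt) * [p*4.670705 + (1-p)*34.026500] = 20.022797


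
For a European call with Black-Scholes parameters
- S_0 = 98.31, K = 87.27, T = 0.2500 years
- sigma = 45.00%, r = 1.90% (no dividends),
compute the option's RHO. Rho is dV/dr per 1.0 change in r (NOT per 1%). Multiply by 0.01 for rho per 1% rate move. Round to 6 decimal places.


d1 = 0.6630288453; d2 = 0.4380288453
phi(d1) = 0.3202215567; exp(-qT) = 1.0000000000; exp(-rT) = 0.9952612634
N(d2) = 0.6693173133
Rho = K*T*exp(-rT)*N(d2) = 87.2700 * 0.2500 * 0.9952612634 * 0.6693173133 = 14.533632

Answer: Rho = 14.533632


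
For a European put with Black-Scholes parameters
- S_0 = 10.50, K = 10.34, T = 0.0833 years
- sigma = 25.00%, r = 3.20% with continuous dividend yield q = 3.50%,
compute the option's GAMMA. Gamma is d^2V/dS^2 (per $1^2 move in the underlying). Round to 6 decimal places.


Answer: Gamma = 0.509463

Derivation:
d1 = 0.2454268310; d2 = 0.1732724826
phi(d1) = 0.3871063963; exp(-qT) = 0.9970887459; exp(-rT) = 0.9973379496
Gamma = exp(-qT) * phi(d1) / (S * sigma * sqrt(T)) = 0.9970887459 * 0.3871063963 / (10.5000 * 0.2500 * 0.2886173938) = 0.509463


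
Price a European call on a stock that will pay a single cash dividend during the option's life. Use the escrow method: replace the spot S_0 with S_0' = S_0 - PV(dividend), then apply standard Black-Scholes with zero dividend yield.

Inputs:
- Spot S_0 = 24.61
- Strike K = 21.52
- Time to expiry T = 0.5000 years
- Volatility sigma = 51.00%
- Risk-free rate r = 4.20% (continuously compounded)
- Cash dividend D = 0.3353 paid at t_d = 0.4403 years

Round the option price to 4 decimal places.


Answer: Price = 5.0931

Derivation:
PV(D) = D * exp(-r * t_d) = 0.3353 * 0.98167734 = 0.32915641
S_0' = S_0 - PV(D) = 24.6100 - 0.32915641 = 24.28084359
d1 = (ln(S_0'/K) + (r + sigma^2/2)*T) / (sigma*sqrt(T)) = 0.57325556
d2 = d1 - sigma*sqrt(T) = 0.21263110
exp(-rT) = 0.97921896
N(d1) = 0.71676416; N(d2) = 0.58419264
C = S_0' * N(d1) - K * exp(-rT) * N(d2) = 24.28084359 * 0.71676416 - 21.5200 * 0.97921896 * 0.58419264 = 5.0931


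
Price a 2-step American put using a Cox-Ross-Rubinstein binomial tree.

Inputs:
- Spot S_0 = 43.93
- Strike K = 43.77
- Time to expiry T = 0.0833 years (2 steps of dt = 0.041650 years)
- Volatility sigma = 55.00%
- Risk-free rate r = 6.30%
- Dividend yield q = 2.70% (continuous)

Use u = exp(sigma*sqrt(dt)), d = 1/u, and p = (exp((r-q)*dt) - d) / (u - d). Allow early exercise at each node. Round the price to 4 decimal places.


Answer: Price = V(0,0) = 2.3452

Derivation:
dt = T/N = 0.041650
u = exp(sigma*sqrt(dt)) = 1.118788; d = 1/u = 0.893825
p = (exp((r-q)*dt) - d) / (u - d) = 0.478638
Discount per step: exp(-r*dt) = 0.997379
Stock lattice S(k, i) with i counting down-moves:
  k=0: S(0,0) = 43.9300
  k=1: S(1,0) = 49.1484; S(1,1) = 39.2657
  k=2: S(2,0) = 54.9866; S(2,1) = 43.9300; S(2,2) = 35.0967
Terminal payoffs V(N, i) = max(K - S_T, 0):
  V(2,0) = 0.000000; V(2,1) = 0.000000; V(2,2) = 8.673346
Backward induction: V(k, i) = exp(-r*dt) * [p * V(k+1, i) + (1-p) * V(k+1, i+1)]; then take max(V_cont, immediate exercise) for American.
  V(1,0) = exp(-r*dt) * [p*0.000000 + (1-p)*0.000000] = 0.000000; exercise = 0.000000; V(1,0) = max -> 0.000000
  V(1,1) = exp(-r*dt) * [p*0.000000 + (1-p)*8.673346] = 4.510103; exercise = 4.504289; V(1,1) = max -> 4.510103
  V(0,0) = exp(-r*dt) * [p*0.000000 + (1-p)*4.510103] = 2.345234; exercise = 0.000000; V(0,0) = max -> 2.345234


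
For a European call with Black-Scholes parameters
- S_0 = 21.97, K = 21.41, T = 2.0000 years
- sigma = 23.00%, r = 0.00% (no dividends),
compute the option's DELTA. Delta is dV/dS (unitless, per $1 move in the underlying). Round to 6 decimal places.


d1 = 0.2420143171; d2 = -0.0832548022
phi(d1) = 0.3874284866; exp(-qT) = 1.0000000000; exp(-rT) = 1.0000000000
N(d1) = 0.5956154653
Delta = exp(-qT) * N(d1) = 1.0000000000 * 0.5956154653 = 0.595615

Answer: Delta = 0.595615


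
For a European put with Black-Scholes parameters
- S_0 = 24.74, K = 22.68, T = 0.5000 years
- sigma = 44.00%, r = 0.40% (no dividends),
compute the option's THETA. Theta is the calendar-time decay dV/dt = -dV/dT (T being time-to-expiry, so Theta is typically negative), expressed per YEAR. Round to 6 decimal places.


d1 = 0.4414206909; d2 = 0.1302937072
phi(d1) = 0.3619082160; exp(-qT) = 1.0000000000; exp(-rT) = 0.9980019987
Theta = -S*exp(-qT)*phi(d1)*sigma/(2*sqrt(T)) + r*K*exp(-rT)*N(-d2) - q*S*exp(-qT)*N(-d1)
N(-d1) = 0.3294542329; N(-d2) = 0.4481670293; sqrt(T) = 0.7071067812
Term 1 = -24.7400 * 1.0000000000 * 0.3619082160 * 0.4400 / (2 * 0.7071067812) = -2.7857094436
Term 2 = 0.0040 * 22.6800 * 0.9980019987 * 0.4481670293 = 0.0405764787
Term 3 = 0 (no dividend yield, q = 0)
Theta = -2.7857094436 + (0.0405764787) + (0.0000000000) = -2.745133

Answer: Theta = -2.745133


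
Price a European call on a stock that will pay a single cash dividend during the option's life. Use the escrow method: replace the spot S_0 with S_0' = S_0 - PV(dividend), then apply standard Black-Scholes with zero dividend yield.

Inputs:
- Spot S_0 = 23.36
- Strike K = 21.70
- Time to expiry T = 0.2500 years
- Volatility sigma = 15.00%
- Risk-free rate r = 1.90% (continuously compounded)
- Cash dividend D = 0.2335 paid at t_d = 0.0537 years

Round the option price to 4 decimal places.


PV(D) = D * exp(-r * t_d) = 0.2335 * 0.99898022 = 0.23326188
S_0' = S_0 - PV(D) = 23.3600 - 0.23326188 = 23.12673812
d1 = (ln(S_0'/K) + (r + sigma^2/2)*T) / (sigma*sqrt(T)) = 0.94986243
d2 = d1 - sigma*sqrt(T) = 0.87486243
exp(-rT) = 0.99526126
N(d1) = 0.82890892; N(d2) = 0.80917562
C = S_0' * N(d1) - K * exp(-rT) * N(d2) = 23.12673812 * 0.82890892 - 21.7000 * 0.99526126 * 0.80917562 = 1.6941

Answer: Price = 1.6941


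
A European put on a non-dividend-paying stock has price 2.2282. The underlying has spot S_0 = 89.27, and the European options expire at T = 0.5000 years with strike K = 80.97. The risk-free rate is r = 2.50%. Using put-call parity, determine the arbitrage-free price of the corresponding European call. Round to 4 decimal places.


Put-call parity: C - P = S_0 * exp(-qT) - K * exp(-rT).
S_0 * exp(-qT) = 89.2700 * 1.00000000 = 89.27000000
K * exp(-rT) = 80.9700 * 0.98757780 = 79.96417451
C = P + S*exp(-qT) - K*exp(-rT)
C = 2.2282 + 89.27000000 - 79.96417451 = 11.5340

Answer: Call price = 11.5340


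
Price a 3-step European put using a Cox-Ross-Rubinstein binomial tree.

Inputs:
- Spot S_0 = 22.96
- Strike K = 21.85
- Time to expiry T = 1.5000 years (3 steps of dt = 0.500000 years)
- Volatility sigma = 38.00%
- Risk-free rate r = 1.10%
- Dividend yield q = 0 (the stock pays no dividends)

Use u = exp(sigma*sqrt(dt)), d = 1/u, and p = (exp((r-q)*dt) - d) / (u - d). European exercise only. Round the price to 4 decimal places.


dt = T/N = 0.500000
u = exp(sigma*sqrt(dt)) = 1.308263; d = 1/u = 0.764372
p = (exp((r-q)*dt) - d) / (u - d) = 0.443366
Discount per step: exp(-r*dt) = 0.994515
Stock lattice S(k, i) with i counting down-moves:
  k=0: S(0,0) = 22.9600
  k=1: S(1,0) = 30.0377; S(1,1) = 17.5500
  k=2: S(2,0) = 39.2973; S(2,1) = 22.9600; S(2,2) = 13.4147
  k=3: S(3,0) = 51.4112; S(3,1) = 30.0377; S(3,2) = 17.5500; S(3,3) = 10.2538
Terminal payoffs V(N, i) = max(K - S_T, 0):
  V(3,0) = 0.000000; V(3,1) = 0.000000; V(3,2) = 4.300017; V(3,3) = 11.596164
Backward induction: V(k, i) = exp(-r*dt) * [p * V(k+1, i) + (1-p) * V(k+1, i+1)].
  V(2,0) = exp(-r*dt) * [p*0.000000 + (1-p)*0.000000] = 0.000000
  V(2,1) = exp(-r*dt) * [p*0.000000 + (1-p)*4.300017] = 2.380406
  V(2,2) = exp(-r*dt) * [p*4.300017 + (1-p)*11.596164] = 8.315437
  V(1,0) = exp(-r*dt) * [p*0.000000 + (1-p)*2.380406] = 1.317747
  V(1,1) = exp(-r*dt) * [p*2.380406 + (1-p)*8.315437] = 5.652868
  V(0,0) = exp(-r*dt) * [p*1.317747 + (1-p)*5.652868] = 3.710358

Answer: Price = V(0,0) = 3.7104


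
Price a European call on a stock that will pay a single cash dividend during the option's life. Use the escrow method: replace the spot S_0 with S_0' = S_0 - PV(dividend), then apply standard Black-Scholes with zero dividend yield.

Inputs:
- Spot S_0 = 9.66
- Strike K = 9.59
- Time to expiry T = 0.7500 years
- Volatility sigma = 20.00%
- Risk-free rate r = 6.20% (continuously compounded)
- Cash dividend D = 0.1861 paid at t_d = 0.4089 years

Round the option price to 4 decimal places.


PV(D) = D * exp(-r * t_d) = 0.1861 * 0.97496686 = 0.18144133
S_0' = S_0 - PV(D) = 9.6600 - 0.18144133 = 9.47855867
d1 = (ln(S_0'/K) + (r + sigma^2/2)*T) / (sigma*sqrt(T)) = 0.28758612
d2 = d1 - sigma*sqrt(T) = 0.11438104
exp(-rT) = 0.95456456
N(d1) = 0.61316821; N(d2) = 0.54553213
C = S_0' * N(d1) - K * exp(-rT) * N(d2) = 9.47855867 * 0.61316821 - 9.5900 * 0.95456456 * 0.54553213 = 0.8180

Answer: Price = 0.8180


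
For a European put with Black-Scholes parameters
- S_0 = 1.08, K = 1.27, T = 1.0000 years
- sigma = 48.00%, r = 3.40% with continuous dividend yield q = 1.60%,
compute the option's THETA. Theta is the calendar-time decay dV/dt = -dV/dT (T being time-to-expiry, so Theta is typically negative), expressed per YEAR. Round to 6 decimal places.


Answer: Theta = -0.081049

Derivation:
d1 = -0.0601163736; d2 = -0.5401163736
phi(d1) = 0.3982220469; exp(-qT) = 0.9841273201; exp(-rT) = 0.9665715046
Theta = -S*exp(-qT)*phi(d1)*sigma/(2*sqrt(T)) + r*K*exp(-rT)*N(-d2) - q*S*exp(-qT)*N(-d1)
N(-d1) = 0.5239685254; N(-d2) = 0.7054416102; sqrt(T) = 1.0000000000
Term 1 = -1.0800 * 0.9841273201 * 0.3982220469 * 0.4800 / (2 * 1.0000000000) = -0.1015807900
Term 2 = 0.0340 * 1.2700 * 0.9665715046 * 0.7054416102 = 0.0294427044
Term 3 = -0.0160 * 1.0800 * 0.9841273201 * 0.5239685254 = -0.0089104621
Theta = -0.1015807900 + (0.0294427044) + (-0.0089104621) = -0.081049


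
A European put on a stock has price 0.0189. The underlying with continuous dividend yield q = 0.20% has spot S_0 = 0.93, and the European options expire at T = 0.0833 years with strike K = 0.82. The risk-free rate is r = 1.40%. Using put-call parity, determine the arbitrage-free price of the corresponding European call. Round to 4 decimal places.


Put-call parity: C - P = S_0 * exp(-qT) - K * exp(-rT).
S_0 * exp(-qT) = 0.9300 * 0.99983341 = 0.92984507
K * exp(-rT) = 0.8200 * 0.99883448 = 0.81904427
C = P + S*exp(-qT) - K*exp(-rT)
C = 0.0189 + 0.92984507 - 0.81904427 = 0.1297

Answer: Call price = 0.1297


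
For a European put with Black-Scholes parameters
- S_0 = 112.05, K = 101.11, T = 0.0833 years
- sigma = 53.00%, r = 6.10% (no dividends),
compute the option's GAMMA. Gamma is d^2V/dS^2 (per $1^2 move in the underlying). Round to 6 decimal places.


d1 = 0.7813239539; d2 = 0.6283567352
phi(d1) = 0.2940010049; exp(-qT) = 1.0000000000; exp(-rT) = 0.9949315880
Gamma = exp(-qT) * phi(d1) / (S * sigma * sqrt(T)) = 1.0000000000 * 0.2940010049 / (112.0500 * 0.5300 * 0.2886173938) = 0.017153

Answer: Gamma = 0.017153


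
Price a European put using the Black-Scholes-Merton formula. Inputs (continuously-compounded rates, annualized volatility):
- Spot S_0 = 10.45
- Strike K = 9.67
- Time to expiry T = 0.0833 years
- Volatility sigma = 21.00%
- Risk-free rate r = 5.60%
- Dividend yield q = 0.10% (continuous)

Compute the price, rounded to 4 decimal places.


d1 = (ln(S/K) + (r - q + 0.5*sigma^2) * T) / (sigma * sqrt(T)) = 1.38578478
d2 = d1 - sigma * sqrt(T) = 1.32517512
exp(-rT) = 0.99534606; exp(-qT) = 0.99991670
P = K * exp(-rT) * N(-d2) - S_0 * exp(-qT) * N(-d1)
N(-d1) = 0.08290632; N(-d2) = 0.09255654
P = 9.6700 * 0.99534606 * 0.09255654 - 10.4500 * 0.99991670 * 0.08290632 = 0.0246

Answer: Price = 0.0246


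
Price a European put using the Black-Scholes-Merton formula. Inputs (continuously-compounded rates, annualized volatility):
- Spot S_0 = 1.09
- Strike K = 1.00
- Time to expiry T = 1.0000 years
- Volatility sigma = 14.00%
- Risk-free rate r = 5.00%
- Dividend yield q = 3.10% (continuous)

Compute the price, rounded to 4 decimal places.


d1 = (ln(S/K) + (r - q + 0.5*sigma^2) * T) / (sigma * sqrt(T)) = 0.82126926
d2 = d1 - sigma * sqrt(T) = 0.68126926
exp(-rT) = 0.95122942; exp(-qT) = 0.96947557
P = K * exp(-rT) * N(-d2) - S_0 * exp(-qT) * N(-d1)
N(-d1) = 0.20574646; N(-d2) = 0.24785057
P = 1.0000 * 0.95122942 * 0.24785057 - 1.0900 * 0.96947557 * 0.20574646 = 0.0183

Answer: Price = 0.0183


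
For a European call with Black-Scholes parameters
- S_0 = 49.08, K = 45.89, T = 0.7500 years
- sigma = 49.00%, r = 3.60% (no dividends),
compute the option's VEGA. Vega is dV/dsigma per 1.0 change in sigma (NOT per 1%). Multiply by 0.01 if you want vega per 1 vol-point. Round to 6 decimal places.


Answer: Vega = 15.431632

Derivation:
d1 = 0.4341718597; d2 = 0.0098194118
phi(d1) = 0.3630585601; exp(-qT) = 1.0000000000; exp(-rT) = 0.9733612415
Vega = S * exp(-qT) * phi(d1) * sqrt(T) = 49.0800 * 1.0000000000 * 0.3630585601 * 0.8660254038 = 15.431632


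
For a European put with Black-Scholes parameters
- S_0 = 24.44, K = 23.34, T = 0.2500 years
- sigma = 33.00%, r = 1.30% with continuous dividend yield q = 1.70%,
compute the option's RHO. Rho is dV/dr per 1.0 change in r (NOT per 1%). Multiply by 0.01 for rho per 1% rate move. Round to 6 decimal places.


Answer: Rho = -2.468576

Derivation:
d1 = 0.3555454997; d2 = 0.1905454997
phi(d1) = 0.3745069814; exp(-qT) = 0.9957590185; exp(-rT) = 0.9967552755
N(-d2) = 0.4244408463
Rho = -K*T*exp(-rT)*N(-d2) = -23.3400 * 0.2500 * 0.9967552755 * 0.4244408463 = -2.468576


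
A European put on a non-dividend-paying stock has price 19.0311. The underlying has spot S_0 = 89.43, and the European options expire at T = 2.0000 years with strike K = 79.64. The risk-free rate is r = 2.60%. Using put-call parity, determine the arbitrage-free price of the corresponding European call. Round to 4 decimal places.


Answer: Call price = 32.8565

Derivation:
Put-call parity: C - P = S_0 * exp(-qT) - K * exp(-rT).
S_0 * exp(-qT) = 89.4300 * 1.00000000 = 89.43000000
K * exp(-rT) = 79.6400 * 0.94932887 = 75.60455096
C = P + S*exp(-qT) - K*exp(-rT)
C = 19.0311 + 89.43000000 - 75.60455096 = 32.8565


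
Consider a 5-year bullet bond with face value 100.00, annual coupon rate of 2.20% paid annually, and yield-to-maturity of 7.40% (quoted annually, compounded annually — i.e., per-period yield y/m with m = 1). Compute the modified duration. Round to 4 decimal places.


Coupon per period c = face * coupon_rate / m = 2.200000
Periods per year m = 1; per-period yield y/m = 0.074000
Number of cashflows N = 5
Cashflows (t years, CF_t, discount factor 1/(1+y/m)^(m*t), PV):
  t = 1.0000: CF_t = 2.200000, DF = 0.931099, PV = 2.048417
  t = 2.0000: CF_t = 2.200000, DF = 0.866945, PV = 1.907279
  t = 3.0000: CF_t = 2.200000, DF = 0.807211, PV = 1.775865
  t = 4.0000: CF_t = 2.200000, DF = 0.751593, PV = 1.653505
  t = 5.0000: CF_t = 102.200000, DF = 0.699808, PV = 71.520327
Price P = sum_t PV_t = 78.905392
First compute Macaulay numerator sum_t t * PV_t:
  t * PV_t at t = 1.0000: 2.048417
  t * PV_t at t = 2.0000: 3.814557
  t * PV_t at t = 3.0000: 5.327594
  t * PV_t at t = 4.0000: 6.614021
  t * PV_t at t = 5.0000: 357.601633
Macaulay duration D = 375.406221 / 78.905392 = 4.757675
Modified duration = D / (1 + y/m) = 4.757675 / (1 + 0.074000) = 4.429865

Answer: Modified duration = 4.4299
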